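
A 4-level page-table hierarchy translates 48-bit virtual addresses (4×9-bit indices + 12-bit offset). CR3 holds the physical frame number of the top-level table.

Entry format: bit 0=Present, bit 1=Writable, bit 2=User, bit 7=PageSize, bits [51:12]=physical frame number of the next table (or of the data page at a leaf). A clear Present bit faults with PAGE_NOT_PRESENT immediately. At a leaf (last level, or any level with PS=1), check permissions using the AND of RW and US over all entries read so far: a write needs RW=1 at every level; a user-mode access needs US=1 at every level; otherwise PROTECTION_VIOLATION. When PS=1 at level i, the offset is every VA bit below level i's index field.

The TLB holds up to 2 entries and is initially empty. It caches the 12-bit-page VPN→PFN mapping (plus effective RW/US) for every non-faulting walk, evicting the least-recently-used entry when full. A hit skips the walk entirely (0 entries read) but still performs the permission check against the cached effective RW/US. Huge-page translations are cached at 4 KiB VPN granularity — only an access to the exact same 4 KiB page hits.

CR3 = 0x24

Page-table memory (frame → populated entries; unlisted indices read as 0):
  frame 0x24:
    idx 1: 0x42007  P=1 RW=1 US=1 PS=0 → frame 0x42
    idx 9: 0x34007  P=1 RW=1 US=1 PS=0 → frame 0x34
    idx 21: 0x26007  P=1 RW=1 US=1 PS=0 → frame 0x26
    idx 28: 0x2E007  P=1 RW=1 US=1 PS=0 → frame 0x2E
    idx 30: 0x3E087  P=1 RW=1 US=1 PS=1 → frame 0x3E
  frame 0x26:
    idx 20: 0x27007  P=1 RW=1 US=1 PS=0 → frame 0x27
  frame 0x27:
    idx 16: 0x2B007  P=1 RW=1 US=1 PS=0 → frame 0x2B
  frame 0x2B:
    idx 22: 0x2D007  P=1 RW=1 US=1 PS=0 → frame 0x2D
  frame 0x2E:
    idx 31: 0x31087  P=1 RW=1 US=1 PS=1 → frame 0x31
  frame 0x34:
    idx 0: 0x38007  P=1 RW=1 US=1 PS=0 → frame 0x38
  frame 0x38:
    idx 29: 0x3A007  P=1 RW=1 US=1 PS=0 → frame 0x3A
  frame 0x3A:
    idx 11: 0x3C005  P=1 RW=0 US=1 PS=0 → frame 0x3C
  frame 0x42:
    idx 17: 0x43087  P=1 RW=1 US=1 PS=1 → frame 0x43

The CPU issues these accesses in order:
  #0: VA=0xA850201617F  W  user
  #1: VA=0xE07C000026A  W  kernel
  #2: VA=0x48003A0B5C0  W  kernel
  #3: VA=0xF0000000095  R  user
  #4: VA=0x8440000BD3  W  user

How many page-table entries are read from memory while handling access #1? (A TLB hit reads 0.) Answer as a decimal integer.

Per-access translation:
#0 VA=0xA850201617F (w,user):
  lvl0: tbl 0x24, slot 21 ⇒ 0x26007 (P1/RW1/US1/PS0)
  lvl1: tbl 0x26, slot 20 ⇒ 0x27007 (P1/RW1/US1/PS0)
  lvl2: tbl 0x27, slot 16 ⇒ 0x2B007 (P1/RW1/US1/PS0)
  lvl3: tbl 0x2B, slot 22 ⇒ 0x2D007 (P1/RW1/US1/PS0)
  ⇒ phys 0x2D17F  [4 reads]
#1 VA=0xE07C000026A (w,kernel):
  lvl0: tbl 0x24, slot 28 ⇒ 0x2E007 (P1/RW1/US1/PS0)
  lvl1: tbl 0x2E, slot 31 ⇒ 0x31087 (P1/RW1/US1/PS1)
  ⇒ phys 0x3126A (huge @L1)  [2 reads]
#2 VA=0x48003A0B5C0 (w,kernel):
  lvl0: tbl 0x24, slot 9 ⇒ 0x34007 (P1/RW1/US1/PS0)
  lvl1: tbl 0x34, slot 0 ⇒ 0x38007 (P1/RW1/US1/PS0)
  lvl2: tbl 0x38, slot 29 ⇒ 0x3A007 (P1/RW1/US1/PS0)
  lvl3: tbl 0x3A, slot 11 ⇒ 0x3C005 (P1/RW0/US1/PS0)
  → PROTECTION_VIOLATION  (4 entries read)
#3 VA=0xF0000000095 (r,user):
  lvl0: tbl 0x24, slot 30 ⇒ 0x3E087 (P1/RW1/US1/PS1)
  ⇒ phys 0x3E095 (huge @L0)  [1 reads]
#4 VA=0x8440000BD3 (w,user):
  lvl0: tbl 0x24, slot 1 ⇒ 0x42007 (P1/RW1/US1/PS0)
  lvl1: tbl 0x42, slot 17 ⇒ 0x43087 (P1/RW1/US1/PS1)
  ⇒ phys 0x43BD3 (huge @L1)  [2 reads]

Entries read for #1: 2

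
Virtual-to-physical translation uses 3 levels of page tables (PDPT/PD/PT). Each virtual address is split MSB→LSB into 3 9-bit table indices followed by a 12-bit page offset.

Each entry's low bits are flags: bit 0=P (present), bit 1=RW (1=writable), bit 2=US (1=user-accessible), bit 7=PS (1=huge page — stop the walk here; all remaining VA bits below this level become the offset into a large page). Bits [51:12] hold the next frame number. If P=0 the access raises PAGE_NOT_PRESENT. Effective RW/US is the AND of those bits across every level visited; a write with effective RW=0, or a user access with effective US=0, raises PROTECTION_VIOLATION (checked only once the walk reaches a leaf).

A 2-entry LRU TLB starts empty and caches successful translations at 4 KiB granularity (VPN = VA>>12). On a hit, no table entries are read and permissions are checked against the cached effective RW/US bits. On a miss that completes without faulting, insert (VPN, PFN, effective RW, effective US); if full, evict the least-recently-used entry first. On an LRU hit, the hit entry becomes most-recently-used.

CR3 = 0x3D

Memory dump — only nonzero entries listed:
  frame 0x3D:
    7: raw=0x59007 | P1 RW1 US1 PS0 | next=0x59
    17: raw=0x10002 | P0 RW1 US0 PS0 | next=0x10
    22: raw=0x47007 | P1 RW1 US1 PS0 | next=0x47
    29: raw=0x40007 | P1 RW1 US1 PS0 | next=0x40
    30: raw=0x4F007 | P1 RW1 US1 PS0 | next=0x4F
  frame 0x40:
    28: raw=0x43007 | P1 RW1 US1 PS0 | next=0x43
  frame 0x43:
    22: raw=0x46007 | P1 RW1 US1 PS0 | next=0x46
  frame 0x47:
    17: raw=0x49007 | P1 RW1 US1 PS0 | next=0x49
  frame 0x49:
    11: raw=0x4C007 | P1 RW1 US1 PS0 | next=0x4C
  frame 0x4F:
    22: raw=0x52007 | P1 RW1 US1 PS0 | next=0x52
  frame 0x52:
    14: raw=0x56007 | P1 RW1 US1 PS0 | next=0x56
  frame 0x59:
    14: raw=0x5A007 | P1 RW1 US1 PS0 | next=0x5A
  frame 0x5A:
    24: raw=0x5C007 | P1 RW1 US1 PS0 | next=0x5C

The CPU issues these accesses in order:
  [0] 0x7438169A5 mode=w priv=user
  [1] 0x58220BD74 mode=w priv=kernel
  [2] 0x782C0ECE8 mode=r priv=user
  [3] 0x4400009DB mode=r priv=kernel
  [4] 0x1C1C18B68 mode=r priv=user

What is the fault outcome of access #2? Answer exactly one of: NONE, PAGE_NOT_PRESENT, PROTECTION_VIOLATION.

Walk each access:
#0 VA=0x7438169A5 (w,user):
  L0 @0x3D[29] → 0x40007  P=1,RW=1,US=1,PS=0
  L1 @0x40[28] → 0x43007  P=1,RW=1,US=1,PS=0
  L2 @0x43[22] → 0x46007  P=1,RW=1,US=1,PS=0
  → PA=0x469A5  (3 entries read)
#1 VA=0x58220BD74 (w,kernel):
  L0 @0x3D[22] → 0x47007  P=1,RW=1,US=1,PS=0
  L1 @0x47[17] → 0x49007  P=1,RW=1,US=1,PS=0
  L2 @0x49[11] → 0x4C007  P=1,RW=1,US=1,PS=0
  → PA=0x4CD74  (3 entries read)
#2 VA=0x782C0ECE8 (r,user):
  L0 @0x3D[30] → 0x4F007  P=1,RW=1,US=1,PS=0
  L1 @0x4F[22] → 0x52007  P=1,RW=1,US=1,PS=0
  L2 @0x52[14] → 0x56007  P=1,RW=1,US=1,PS=0
  → PA=0x56CE8  (3 entries read)
#3 VA=0x4400009DB (r,kernel):
  L0 @0x3D[17] → 0x10002  P=0,RW=1,US=0,PS=0
  → PAGE_NOT_PRESENT  (1 entries read)
#4 VA=0x1C1C18B68 (r,user):
  L0 @0x3D[7] → 0x59007  P=1,RW=1,US=1,PS=0
  L1 @0x59[14] → 0x5A007  P=1,RW=1,US=1,PS=0
  L2 @0x5A[24] → 0x5C007  P=1,RW=1,US=1,PS=0
  → PA=0x5CB68  (3 entries read)

Access #2 fault: NONE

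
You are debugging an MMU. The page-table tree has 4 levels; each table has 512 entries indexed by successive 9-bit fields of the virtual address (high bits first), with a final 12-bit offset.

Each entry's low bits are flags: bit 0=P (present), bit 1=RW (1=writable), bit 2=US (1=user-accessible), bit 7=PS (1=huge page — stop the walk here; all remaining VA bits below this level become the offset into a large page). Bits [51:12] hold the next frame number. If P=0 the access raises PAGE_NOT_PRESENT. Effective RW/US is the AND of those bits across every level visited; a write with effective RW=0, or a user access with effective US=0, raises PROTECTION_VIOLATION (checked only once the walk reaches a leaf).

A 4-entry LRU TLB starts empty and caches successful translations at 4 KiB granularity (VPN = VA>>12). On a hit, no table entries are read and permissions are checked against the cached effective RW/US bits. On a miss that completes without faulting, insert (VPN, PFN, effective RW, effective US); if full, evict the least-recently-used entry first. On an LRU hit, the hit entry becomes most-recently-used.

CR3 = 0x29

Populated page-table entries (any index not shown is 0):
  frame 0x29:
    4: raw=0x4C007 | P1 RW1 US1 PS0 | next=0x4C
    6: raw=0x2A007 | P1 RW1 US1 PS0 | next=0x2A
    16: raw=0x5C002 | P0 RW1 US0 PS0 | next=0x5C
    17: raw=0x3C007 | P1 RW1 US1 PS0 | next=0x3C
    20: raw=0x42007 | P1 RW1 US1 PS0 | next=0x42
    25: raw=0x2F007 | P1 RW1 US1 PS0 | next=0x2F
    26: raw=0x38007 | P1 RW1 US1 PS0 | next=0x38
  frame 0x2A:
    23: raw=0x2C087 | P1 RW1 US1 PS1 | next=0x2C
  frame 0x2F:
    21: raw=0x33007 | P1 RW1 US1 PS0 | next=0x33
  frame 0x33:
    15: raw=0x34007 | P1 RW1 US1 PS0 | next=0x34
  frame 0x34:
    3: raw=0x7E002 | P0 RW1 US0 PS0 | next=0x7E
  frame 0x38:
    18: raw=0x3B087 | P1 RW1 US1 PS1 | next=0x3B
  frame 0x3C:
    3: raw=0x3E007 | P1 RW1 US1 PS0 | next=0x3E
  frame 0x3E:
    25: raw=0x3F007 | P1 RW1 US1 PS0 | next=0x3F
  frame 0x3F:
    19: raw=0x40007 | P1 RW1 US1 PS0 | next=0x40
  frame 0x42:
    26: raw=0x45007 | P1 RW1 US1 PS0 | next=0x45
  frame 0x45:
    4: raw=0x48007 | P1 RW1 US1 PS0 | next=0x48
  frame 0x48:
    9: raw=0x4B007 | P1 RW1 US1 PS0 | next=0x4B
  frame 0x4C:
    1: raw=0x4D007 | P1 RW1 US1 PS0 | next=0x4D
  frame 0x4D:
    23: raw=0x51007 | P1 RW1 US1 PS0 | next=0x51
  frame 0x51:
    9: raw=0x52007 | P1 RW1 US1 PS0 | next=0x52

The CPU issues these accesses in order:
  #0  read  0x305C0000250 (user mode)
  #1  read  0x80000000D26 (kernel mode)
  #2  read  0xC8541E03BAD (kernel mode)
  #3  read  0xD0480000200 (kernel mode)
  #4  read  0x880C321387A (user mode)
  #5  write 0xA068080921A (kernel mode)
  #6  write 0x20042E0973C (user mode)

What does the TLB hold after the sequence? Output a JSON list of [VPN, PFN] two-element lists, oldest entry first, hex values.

Walk each access:
#0 VA=0x305C0000250 (r,user):
  lvl0: tbl 0x29, slot 6 ⇒ 0x2A007 (P1/RW1/US1/PS0)
  lvl1: tbl 0x2A, slot 23 ⇒ 0x2C087 (P1/RW1/US1/PS1)
  → PA=0x2C250 (huge @L1)  (2 entries read)
#1 VA=0x80000000D26 (r,kernel):
  lvl0: tbl 0x29, slot 16 ⇒ 0x5C002 (P0/RW1/US0/PS0)
  ⇒ fault: PAGE_NOT_PRESENT  — 1 lookups
#2 VA=0xC8541E03BAD (r,kernel):
  lvl0: tbl 0x29, slot 25 ⇒ 0x2F007 (P1/RW1/US1/PS0)
  lvl1: tbl 0x2F, slot 21 ⇒ 0x33007 (P1/RW1/US1/PS0)
  lvl2: tbl 0x33, slot 15 ⇒ 0x34007 (P1/RW1/US1/PS0)
  lvl3: tbl 0x34, slot 3 ⇒ 0x7E002 (P0/RW1/US0/PS0)
  ⇒ fault: PAGE_NOT_PRESENT  — 4 lookups
#3 VA=0xD0480000200 (r,kernel):
  lvl0: tbl 0x29, slot 26 ⇒ 0x38007 (P1/RW1/US1/PS0)
  lvl1: tbl 0x38, slot 18 ⇒ 0x3B087 (P1/RW1/US1/PS1)
  → PA=0x3B200 (huge @L1)  (2 entries read)
#4 VA=0x880C321387A (r,user):
  lvl0: tbl 0x29, slot 17 ⇒ 0x3C007 (P1/RW1/US1/PS0)
  lvl1: tbl 0x3C, slot 3 ⇒ 0x3E007 (P1/RW1/US1/PS0)
  lvl2: tbl 0x3E, slot 25 ⇒ 0x3F007 (P1/RW1/US1/PS0)
  lvl3: tbl 0x3F, slot 19 ⇒ 0x40007 (P1/RW1/US1/PS0)
  → PA=0x4087A  (4 entries read)
#5 VA=0xA068080921A (w,kernel):
  lvl0: tbl 0x29, slot 20 ⇒ 0x42007 (P1/RW1/US1/PS0)
  lvl1: tbl 0x42, slot 26 ⇒ 0x45007 (P1/RW1/US1/PS0)
  lvl2: tbl 0x45, slot 4 ⇒ 0x48007 (P1/RW1/US1/PS0)
  lvl3: tbl 0x48, slot 9 ⇒ 0x4B007 (P1/RW1/US1/PS0)
  → PA=0x4B21A  (4 entries read)
#6 VA=0x20042E0973C (w,user):
  lvl0: tbl 0x29, slot 4 ⇒ 0x4C007 (P1/RW1/US1/PS0)
  lvl1: tbl 0x4C, slot 1 ⇒ 0x4D007 (P1/RW1/US1/PS0)
  lvl2: tbl 0x4D, slot 23 ⇒ 0x51007 (P1/RW1/US1/PS0)
  lvl3: tbl 0x51, slot 9 ⇒ 0x52007 (P1/RW1/US1/PS0)
  → PA=0x5273C  (4 entries read)

TLB: [["0xD0480000", "0x3B"], ["0x880C3213", "0x40"], ["0xA0680809", "0x4B"], ["0x20042E09", "0x52"]]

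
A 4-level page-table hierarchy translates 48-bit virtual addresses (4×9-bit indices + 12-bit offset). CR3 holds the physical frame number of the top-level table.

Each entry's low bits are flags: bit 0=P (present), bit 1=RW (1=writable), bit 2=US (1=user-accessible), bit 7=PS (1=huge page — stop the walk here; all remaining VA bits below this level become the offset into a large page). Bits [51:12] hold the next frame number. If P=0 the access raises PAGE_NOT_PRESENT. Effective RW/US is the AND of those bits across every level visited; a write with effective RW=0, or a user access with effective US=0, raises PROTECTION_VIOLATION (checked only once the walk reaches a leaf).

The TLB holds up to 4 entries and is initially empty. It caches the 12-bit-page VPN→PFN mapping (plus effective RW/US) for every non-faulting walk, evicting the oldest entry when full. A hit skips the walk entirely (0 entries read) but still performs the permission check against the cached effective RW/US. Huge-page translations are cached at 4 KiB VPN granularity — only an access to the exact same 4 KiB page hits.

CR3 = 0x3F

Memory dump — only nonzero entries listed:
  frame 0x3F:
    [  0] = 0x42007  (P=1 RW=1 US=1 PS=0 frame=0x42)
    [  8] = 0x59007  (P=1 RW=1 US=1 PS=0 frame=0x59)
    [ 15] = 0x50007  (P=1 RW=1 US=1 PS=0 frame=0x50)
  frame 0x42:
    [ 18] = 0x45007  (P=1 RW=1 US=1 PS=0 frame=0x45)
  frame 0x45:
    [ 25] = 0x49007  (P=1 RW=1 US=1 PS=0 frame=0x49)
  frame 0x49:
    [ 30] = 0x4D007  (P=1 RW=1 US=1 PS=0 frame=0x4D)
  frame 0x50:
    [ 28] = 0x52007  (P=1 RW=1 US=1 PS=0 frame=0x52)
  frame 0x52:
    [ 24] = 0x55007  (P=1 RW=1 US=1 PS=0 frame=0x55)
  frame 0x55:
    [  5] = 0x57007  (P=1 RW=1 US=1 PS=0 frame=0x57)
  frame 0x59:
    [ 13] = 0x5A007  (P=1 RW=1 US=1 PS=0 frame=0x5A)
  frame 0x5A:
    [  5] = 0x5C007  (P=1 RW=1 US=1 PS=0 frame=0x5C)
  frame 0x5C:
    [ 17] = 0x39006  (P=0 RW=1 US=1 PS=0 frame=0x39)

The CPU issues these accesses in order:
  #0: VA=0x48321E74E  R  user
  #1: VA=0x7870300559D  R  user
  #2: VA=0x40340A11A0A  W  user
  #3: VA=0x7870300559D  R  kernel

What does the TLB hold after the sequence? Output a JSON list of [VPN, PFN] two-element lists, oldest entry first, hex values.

Trace:
#0 VA=0x48321E74E (r,user):
  L0 @0x3F[0] → 0x42007  P=1,RW=1,US=1,PS=0
  L1 @0x42[18] → 0x45007  P=1,RW=1,US=1,PS=0
  L2 @0x45[25] → 0x49007  P=1,RW=1,US=1,PS=0
  L3 @0x49[30] → 0x4D007  P=1,RW=1,US=1,PS=0
  ✓ 0x4D74E  — 4 lookups
#1 VA=0x7870300559D (r,user):
  L0 @0x3F[15] → 0x50007  P=1,RW=1,US=1,PS=0
  L1 @0x50[28] → 0x52007  P=1,RW=1,US=1,PS=0
  L2 @0x52[24] → 0x55007  P=1,RW=1,US=1,PS=0
  L3 @0x55[5] → 0x57007  P=1,RW=1,US=1,PS=0
  ✓ 0x5759D  — 4 lookups
#2 VA=0x40340A11A0A (w,user):
  L0 @0x3F[8] → 0x59007  P=1,RW=1,US=1,PS=0
  L1 @0x59[13] → 0x5A007  P=1,RW=1,US=1,PS=0
  L2 @0x5A[5] → 0x5C007  P=1,RW=1,US=1,PS=0
  L3 @0x5C[17] → 0x39006  P=0,RW=1,US=1,PS=0
  → PAGE_NOT_PRESENT  (4 entries read)
#3 VA=0x7870300559D (r,kernel):
  TLB hit vpn=0x78703005 → PA=0x5759D

TLB: [["0x48321E", "0x4D"], ["0x78703005", "0x57"]]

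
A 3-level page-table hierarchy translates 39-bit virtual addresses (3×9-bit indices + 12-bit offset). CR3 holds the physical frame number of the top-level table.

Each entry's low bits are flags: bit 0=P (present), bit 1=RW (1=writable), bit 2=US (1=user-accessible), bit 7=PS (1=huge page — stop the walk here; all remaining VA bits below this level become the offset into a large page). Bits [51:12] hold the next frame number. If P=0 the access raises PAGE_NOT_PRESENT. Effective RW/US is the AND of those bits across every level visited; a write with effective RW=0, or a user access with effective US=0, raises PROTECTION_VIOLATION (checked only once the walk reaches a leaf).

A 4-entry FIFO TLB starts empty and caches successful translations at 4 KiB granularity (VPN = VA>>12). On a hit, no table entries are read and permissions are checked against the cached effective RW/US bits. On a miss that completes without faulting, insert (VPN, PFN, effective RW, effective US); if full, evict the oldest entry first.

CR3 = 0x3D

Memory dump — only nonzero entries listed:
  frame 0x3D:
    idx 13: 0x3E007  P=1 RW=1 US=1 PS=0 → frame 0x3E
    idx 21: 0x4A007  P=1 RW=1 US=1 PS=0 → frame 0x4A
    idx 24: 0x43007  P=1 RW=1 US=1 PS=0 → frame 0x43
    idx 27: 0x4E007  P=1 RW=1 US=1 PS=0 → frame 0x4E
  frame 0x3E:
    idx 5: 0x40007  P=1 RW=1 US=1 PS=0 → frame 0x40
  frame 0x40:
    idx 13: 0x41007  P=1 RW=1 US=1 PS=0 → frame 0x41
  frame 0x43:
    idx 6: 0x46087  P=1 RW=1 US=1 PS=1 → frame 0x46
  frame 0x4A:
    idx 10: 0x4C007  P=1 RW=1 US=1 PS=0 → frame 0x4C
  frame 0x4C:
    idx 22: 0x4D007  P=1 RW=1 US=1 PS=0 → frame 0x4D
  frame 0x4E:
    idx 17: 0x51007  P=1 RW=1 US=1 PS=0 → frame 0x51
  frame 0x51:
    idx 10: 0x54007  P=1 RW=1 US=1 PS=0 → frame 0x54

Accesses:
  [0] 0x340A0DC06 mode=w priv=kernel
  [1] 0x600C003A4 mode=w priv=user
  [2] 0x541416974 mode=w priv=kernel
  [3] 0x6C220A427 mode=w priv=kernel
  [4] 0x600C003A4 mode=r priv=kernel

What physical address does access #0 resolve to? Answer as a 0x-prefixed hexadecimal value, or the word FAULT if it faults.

Per-access translation:
#0 VA=0x340A0DC06 (w,kernel):
  L0 @0x3D[13] → 0x3E007  P=1,RW=1,US=1,PS=0
  L1 @0x3E[5] → 0x40007  P=1,RW=1,US=1,PS=0
  L2 @0x40[13] → 0x41007  P=1,RW=1,US=1,PS=0
  → PA=0x41C06  (3 entries read)
#1 VA=0x600C003A4 (w,user):
  L0 @0x3D[24] → 0x43007  P=1,RW=1,US=1,PS=0
  L1 @0x43[6] → 0x46087  P=1,RW=1,US=1,PS=1
  → PA=0x463A4 (huge @L1)  (2 entries read)
#2 VA=0x541416974 (w,kernel):
  L0 @0x3D[21] → 0x4A007  P=1,RW=1,US=1,PS=0
  L1 @0x4A[10] → 0x4C007  P=1,RW=1,US=1,PS=0
  L2 @0x4C[22] → 0x4D007  P=1,RW=1,US=1,PS=0
  → PA=0x4D974  (3 entries read)
#3 VA=0x6C220A427 (w,kernel):
  L0 @0x3D[27] → 0x4E007  P=1,RW=1,US=1,PS=0
  L1 @0x4E[17] → 0x51007  P=1,RW=1,US=1,PS=0
  L2 @0x51[10] → 0x54007  P=1,RW=1,US=1,PS=0
  → PA=0x54427  (3 entries read)
#4 VA=0x600C003A4 (r,kernel):
  TLB hit vpn=0x600C00 → PA=0x463A4

Access #0 PA: 0x41C06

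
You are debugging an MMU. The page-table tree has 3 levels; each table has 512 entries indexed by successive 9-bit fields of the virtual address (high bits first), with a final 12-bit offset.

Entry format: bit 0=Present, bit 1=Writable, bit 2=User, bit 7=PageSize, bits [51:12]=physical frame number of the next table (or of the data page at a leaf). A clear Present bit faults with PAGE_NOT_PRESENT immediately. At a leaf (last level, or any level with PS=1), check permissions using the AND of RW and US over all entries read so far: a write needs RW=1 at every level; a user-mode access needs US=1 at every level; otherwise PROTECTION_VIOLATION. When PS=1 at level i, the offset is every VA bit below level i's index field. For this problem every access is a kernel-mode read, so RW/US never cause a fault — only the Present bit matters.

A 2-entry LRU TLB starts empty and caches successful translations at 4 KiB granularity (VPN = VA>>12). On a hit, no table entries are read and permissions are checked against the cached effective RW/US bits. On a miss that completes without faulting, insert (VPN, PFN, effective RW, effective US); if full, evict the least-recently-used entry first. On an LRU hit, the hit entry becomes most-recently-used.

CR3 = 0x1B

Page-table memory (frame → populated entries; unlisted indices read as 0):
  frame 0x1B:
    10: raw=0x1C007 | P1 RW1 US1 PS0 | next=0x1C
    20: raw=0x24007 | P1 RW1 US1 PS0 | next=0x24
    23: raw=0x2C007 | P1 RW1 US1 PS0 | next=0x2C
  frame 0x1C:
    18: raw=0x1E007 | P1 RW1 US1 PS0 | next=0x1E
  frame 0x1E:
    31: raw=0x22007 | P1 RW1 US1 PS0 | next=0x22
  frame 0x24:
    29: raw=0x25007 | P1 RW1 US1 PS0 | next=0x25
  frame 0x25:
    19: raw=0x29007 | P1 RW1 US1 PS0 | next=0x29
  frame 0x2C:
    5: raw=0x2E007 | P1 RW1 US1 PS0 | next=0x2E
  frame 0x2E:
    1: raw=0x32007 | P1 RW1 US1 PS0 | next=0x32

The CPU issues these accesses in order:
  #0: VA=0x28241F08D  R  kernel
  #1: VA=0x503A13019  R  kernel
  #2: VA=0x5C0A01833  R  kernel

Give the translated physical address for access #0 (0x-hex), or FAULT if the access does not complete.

Walk each access:
#0 VA=0x28241F08D (r,kernel):
  [0] read 0x1B idx=10: raw=0x1C007 flags P=1 W=1 U=1 S=0
  [1] read 0x1C idx=18: raw=0x1E007 flags P=1 W=1 U=1 S=0
  [2] read 0x1E idx=31: raw=0x22007 flags P=1 W=1 U=1 S=0
  ⇒ phys 0x2208D  [3 reads]
#1 VA=0x503A13019 (r,kernel):
  [0] read 0x1B idx=20: raw=0x24007 flags P=1 W=1 U=1 S=0
  [1] read 0x24 idx=29: raw=0x25007 flags P=1 W=1 U=1 S=0
  [2] read 0x25 idx=19: raw=0x29007 flags P=1 W=1 U=1 S=0
  ⇒ phys 0x29019  [3 reads]
#2 VA=0x5C0A01833 (r,kernel):
  [0] read 0x1B idx=23: raw=0x2C007 flags P=1 W=1 U=1 S=0
  [1] read 0x2C idx=5: raw=0x2E007 flags P=1 W=1 U=1 S=0
  [2] read 0x2E idx=1: raw=0x32007 flags P=1 W=1 U=1 S=0
  ⇒ phys 0x32833  [3 reads]

Access #0 PA: 0x2208D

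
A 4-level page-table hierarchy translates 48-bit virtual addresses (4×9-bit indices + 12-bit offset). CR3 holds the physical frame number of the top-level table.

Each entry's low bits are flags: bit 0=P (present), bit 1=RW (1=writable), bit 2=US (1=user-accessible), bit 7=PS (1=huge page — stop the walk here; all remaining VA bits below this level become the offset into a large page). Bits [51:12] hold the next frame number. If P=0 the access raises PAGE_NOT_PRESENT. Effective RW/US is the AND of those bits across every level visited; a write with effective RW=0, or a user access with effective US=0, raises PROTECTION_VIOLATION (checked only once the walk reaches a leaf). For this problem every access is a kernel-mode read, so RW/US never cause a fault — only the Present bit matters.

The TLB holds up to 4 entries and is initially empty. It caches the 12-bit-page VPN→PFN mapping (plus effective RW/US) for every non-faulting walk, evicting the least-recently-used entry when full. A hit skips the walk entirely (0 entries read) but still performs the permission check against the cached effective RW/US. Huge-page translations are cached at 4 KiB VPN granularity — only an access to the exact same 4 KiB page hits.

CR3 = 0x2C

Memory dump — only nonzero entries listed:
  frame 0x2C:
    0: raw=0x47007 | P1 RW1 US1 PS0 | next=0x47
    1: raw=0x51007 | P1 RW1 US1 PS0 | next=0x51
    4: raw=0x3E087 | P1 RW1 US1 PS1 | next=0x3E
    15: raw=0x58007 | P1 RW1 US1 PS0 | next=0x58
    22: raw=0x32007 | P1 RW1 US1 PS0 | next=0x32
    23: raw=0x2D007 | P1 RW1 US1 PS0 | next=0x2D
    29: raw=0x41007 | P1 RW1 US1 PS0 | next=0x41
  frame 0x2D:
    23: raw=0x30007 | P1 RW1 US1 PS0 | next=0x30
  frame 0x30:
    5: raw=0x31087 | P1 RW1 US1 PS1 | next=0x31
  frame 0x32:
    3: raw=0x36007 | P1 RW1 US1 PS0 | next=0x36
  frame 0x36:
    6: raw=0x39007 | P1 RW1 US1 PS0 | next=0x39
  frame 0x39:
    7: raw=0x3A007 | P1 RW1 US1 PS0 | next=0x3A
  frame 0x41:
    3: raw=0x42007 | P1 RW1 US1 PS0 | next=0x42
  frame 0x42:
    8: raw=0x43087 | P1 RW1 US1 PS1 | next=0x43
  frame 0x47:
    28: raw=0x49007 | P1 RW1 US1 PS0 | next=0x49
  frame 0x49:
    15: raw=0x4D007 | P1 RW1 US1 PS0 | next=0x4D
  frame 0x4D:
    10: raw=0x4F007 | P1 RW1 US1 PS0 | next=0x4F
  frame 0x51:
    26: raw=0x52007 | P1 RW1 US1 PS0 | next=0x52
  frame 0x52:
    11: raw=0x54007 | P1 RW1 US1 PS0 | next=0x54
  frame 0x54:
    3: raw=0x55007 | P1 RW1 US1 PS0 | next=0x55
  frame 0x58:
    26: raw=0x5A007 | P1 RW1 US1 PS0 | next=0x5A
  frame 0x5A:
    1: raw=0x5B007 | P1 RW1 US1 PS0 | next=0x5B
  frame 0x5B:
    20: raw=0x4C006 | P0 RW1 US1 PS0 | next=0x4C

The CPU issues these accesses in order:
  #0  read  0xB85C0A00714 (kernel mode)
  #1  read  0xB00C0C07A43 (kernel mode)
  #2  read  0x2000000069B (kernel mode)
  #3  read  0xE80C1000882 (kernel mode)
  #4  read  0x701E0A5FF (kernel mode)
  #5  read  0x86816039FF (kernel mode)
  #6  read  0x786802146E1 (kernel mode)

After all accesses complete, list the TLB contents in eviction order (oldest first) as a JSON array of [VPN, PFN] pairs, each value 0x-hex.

Per-access translation:
#0 VA=0xB85C0A00714 (r,kernel):
  L0: frame=0x2C idx=23 entry=0x2D007 [P=1 RW=1 US=1 PS=0]
  L1: frame=0x2D idx=23 entry=0x30007 [P=1 RW=1 US=1 PS=0]
  L2: frame=0x30 idx=5 entry=0x31087 [P=1 RW=1 US=1 PS=1]
  → PA=0x31714 (huge @L2)  (3 entries read)
#1 VA=0xB00C0C07A43 (r,kernel):
  L0: frame=0x2C idx=22 entry=0x32007 [P=1 RW=1 US=1 PS=0]
  L1: frame=0x32 idx=3 entry=0x36007 [P=1 RW=1 US=1 PS=0]
  L2: frame=0x36 idx=6 entry=0x39007 [P=1 RW=1 US=1 PS=0]
  L3: frame=0x39 idx=7 entry=0x3A007 [P=1 RW=1 US=1 PS=0]
  → PA=0x3AA43  (4 entries read)
#2 VA=0x2000000069B (r,kernel):
  L0: frame=0x2C idx=4 entry=0x3E087 [P=1 RW=1 US=1 PS=1]
  → PA=0x3E69B (huge @L0)  (1 entries read)
#3 VA=0xE80C1000882 (r,kernel):
  L0: frame=0x2C idx=29 entry=0x41007 [P=1 RW=1 US=1 PS=0]
  L1: frame=0x41 idx=3 entry=0x42007 [P=1 RW=1 US=1 PS=0]
  L2: frame=0x42 idx=8 entry=0x43087 [P=1 RW=1 US=1 PS=1]
  → PA=0x43882 (huge @L2)  (3 entries read)
#4 VA=0x701E0A5FF (r,kernel):
  L0: frame=0x2C idx=0 entry=0x47007 [P=1 RW=1 US=1 PS=0]
  L1: frame=0x47 idx=28 entry=0x49007 [P=1 RW=1 US=1 PS=0]
  L2: frame=0x49 idx=15 entry=0x4D007 [P=1 RW=1 US=1 PS=0]
  L3: frame=0x4D idx=10 entry=0x4F007 [P=1 RW=1 US=1 PS=0]
  → PA=0x4F5FF  (4 entries read)
#5 VA=0x86816039FF (r,kernel):
  L0: frame=0x2C idx=1 entry=0x51007 [P=1 RW=1 US=1 PS=0]
  L1: frame=0x51 idx=26 entry=0x52007 [P=1 RW=1 US=1 PS=0]
  L2: frame=0x52 idx=11 entry=0x54007 [P=1 RW=1 US=1 PS=0]
  L3: frame=0x54 idx=3 entry=0x55007 [P=1 RW=1 US=1 PS=0]
  → PA=0x559FF  (4 entries read)
#6 VA=0x786802146E1 (r,kernel):
  L0: frame=0x2C idx=15 entry=0x58007 [P=1 RW=1 US=1 PS=0]
  L1: frame=0x58 idx=26 entry=0x5A007 [P=1 RW=1 US=1 PS=0]
  L2: frame=0x5A idx=1 entry=0x5B007 [P=1 RW=1 US=1 PS=0]
  L3: frame=0x5B idx=20 entry=0x4C006 [P=0 RW=1 US=1 PS=0]
  → PAGE_NOT_PRESENT  (4 entries read)

TLB: [["0x20000000", "0x3E"], ["0xE80C1000", "0x43"], ["0x701E0A", "0x4F"], ["0x8681603", "0x55"]]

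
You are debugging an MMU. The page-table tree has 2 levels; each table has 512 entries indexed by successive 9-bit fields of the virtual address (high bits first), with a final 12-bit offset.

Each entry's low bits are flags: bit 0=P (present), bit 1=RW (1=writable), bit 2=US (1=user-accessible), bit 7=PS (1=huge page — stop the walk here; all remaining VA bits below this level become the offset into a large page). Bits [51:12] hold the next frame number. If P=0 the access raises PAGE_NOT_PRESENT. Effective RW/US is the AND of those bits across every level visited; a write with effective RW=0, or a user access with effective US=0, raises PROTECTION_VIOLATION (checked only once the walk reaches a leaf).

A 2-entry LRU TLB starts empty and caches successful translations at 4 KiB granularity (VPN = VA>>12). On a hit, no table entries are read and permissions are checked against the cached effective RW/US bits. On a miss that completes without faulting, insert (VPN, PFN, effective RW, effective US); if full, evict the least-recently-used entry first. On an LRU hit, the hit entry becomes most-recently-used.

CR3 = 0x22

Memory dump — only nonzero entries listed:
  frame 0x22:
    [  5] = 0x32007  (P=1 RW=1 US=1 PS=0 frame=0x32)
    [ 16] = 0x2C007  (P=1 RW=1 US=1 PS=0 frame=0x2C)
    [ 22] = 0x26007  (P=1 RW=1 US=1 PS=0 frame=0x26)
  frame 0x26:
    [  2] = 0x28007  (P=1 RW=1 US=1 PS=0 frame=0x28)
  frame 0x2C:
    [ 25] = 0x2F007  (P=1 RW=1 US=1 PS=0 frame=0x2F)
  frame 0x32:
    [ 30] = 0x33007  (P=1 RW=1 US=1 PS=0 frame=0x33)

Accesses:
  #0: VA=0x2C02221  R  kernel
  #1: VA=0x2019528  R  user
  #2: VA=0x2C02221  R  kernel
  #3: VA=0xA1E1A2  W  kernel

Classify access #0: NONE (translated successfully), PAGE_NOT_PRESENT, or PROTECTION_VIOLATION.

Walk each access:
#0 VA=0x2C02221 (r,kernel):
  [0] read 0x22 idx=22: raw=0x26007 flags P=1 W=1 U=1 S=0
  [1] read 0x26 idx=2: raw=0x28007 flags P=1 W=1 U=1 S=0
  → PA=0x28221  (2 entries read)
#1 VA=0x2019528 (r,user):
  [0] read 0x22 idx=16: raw=0x2C007 flags P=1 W=1 U=1 S=0
  [1] read 0x2C idx=25: raw=0x2F007 flags P=1 W=1 U=1 S=0
  → PA=0x2F528  (2 entries read)
#2 VA=0x2C02221 (r,kernel):
  TLB hit vpn=0x2C02 → PA=0x28221
#3 VA=0xA1E1A2 (w,kernel):
  [0] read 0x22 idx=5: raw=0x32007 flags P=1 W=1 U=1 S=0
  [1] read 0x32 idx=30: raw=0x33007 flags P=1 W=1 U=1 S=0
  → PA=0x331A2  (2 entries read)

Access #0 fault: NONE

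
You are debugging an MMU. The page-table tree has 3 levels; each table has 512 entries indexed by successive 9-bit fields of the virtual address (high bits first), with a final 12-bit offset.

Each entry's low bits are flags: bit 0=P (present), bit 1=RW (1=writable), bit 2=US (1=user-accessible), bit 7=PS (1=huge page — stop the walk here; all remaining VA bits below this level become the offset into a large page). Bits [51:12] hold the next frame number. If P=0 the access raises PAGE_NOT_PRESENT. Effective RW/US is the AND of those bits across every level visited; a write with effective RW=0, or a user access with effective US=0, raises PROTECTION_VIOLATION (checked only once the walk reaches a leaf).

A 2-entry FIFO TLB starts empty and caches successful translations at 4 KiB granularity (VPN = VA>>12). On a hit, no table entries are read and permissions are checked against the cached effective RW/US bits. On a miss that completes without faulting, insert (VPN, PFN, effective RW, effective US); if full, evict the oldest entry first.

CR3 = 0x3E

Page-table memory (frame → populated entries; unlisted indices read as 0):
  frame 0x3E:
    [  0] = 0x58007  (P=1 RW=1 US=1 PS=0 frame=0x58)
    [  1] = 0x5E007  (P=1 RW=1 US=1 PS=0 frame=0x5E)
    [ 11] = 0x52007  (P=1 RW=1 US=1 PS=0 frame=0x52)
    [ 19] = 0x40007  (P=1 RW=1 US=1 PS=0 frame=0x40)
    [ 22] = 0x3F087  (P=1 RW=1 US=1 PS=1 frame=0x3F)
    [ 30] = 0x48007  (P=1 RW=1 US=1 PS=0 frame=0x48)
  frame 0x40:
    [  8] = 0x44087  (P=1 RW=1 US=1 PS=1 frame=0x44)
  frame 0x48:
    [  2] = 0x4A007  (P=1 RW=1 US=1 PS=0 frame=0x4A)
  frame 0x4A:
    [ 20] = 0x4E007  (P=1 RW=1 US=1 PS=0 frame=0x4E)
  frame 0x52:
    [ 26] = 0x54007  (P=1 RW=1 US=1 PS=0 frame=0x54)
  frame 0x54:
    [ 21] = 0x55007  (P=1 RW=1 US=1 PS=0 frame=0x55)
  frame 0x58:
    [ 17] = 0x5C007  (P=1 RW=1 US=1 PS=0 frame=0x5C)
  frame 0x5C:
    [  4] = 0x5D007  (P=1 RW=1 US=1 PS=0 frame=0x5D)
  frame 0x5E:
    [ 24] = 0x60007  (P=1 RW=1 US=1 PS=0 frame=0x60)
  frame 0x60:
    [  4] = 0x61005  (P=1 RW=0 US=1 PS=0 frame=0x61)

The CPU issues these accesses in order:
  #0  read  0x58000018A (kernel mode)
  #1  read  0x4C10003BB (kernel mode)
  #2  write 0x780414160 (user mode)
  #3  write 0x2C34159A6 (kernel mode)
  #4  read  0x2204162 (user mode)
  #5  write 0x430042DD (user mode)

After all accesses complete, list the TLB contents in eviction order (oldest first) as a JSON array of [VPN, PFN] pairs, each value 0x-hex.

Trace:
#0 VA=0x58000018A (r,kernel):
  lvl0: tbl 0x3E, slot 22 ⇒ 0x3F087 (P1/RW1/US1/PS1)
  ✓ 0x3F18A (huge @L0)  — 1 lookups
#1 VA=0x4C10003BB (r,kernel):
  lvl0: tbl 0x3E, slot 19 ⇒ 0x40007 (P1/RW1/US1/PS0)
  lvl1: tbl 0x40, slot 8 ⇒ 0x44087 (P1/RW1/US1/PS1)
  ✓ 0x443BB (huge @L1)  — 2 lookups
#2 VA=0x780414160 (w,user):
  lvl0: tbl 0x3E, slot 30 ⇒ 0x48007 (P1/RW1/US1/PS0)
  lvl1: tbl 0x48, slot 2 ⇒ 0x4A007 (P1/RW1/US1/PS0)
  lvl2: tbl 0x4A, slot 20 ⇒ 0x4E007 (P1/RW1/US1/PS0)
  ✓ 0x4E160  — 3 lookups
#3 VA=0x2C34159A6 (w,kernel):
  lvl0: tbl 0x3E, slot 11 ⇒ 0x52007 (P1/RW1/US1/PS0)
  lvl1: tbl 0x52, slot 26 ⇒ 0x54007 (P1/RW1/US1/PS0)
  lvl2: tbl 0x54, slot 21 ⇒ 0x55007 (P1/RW1/US1/PS0)
  ✓ 0x559A6  — 3 lookups
#4 VA=0x2204162 (r,user):
  lvl0: tbl 0x3E, slot 0 ⇒ 0x58007 (P1/RW1/US1/PS0)
  lvl1: tbl 0x58, slot 17 ⇒ 0x5C007 (P1/RW1/US1/PS0)
  lvl2: tbl 0x5C, slot 4 ⇒ 0x5D007 (P1/RW1/US1/PS0)
  ✓ 0x5D162  — 3 lookups
#5 VA=0x430042DD (w,user):
  lvl0: tbl 0x3E, slot 1 ⇒ 0x5E007 (P1/RW1/US1/PS0)
  lvl1: tbl 0x5E, slot 24 ⇒ 0x60007 (P1/RW1/US1/PS0)
  lvl2: tbl 0x60, slot 4 ⇒ 0x61005 (P1/RW0/US1/PS0)
  ⇒ fault: PROTECTION_VIOLATION  — 3 lookups

TLB: [["0x2C3415", "0x55"], ["0x2204", "0x5D"]]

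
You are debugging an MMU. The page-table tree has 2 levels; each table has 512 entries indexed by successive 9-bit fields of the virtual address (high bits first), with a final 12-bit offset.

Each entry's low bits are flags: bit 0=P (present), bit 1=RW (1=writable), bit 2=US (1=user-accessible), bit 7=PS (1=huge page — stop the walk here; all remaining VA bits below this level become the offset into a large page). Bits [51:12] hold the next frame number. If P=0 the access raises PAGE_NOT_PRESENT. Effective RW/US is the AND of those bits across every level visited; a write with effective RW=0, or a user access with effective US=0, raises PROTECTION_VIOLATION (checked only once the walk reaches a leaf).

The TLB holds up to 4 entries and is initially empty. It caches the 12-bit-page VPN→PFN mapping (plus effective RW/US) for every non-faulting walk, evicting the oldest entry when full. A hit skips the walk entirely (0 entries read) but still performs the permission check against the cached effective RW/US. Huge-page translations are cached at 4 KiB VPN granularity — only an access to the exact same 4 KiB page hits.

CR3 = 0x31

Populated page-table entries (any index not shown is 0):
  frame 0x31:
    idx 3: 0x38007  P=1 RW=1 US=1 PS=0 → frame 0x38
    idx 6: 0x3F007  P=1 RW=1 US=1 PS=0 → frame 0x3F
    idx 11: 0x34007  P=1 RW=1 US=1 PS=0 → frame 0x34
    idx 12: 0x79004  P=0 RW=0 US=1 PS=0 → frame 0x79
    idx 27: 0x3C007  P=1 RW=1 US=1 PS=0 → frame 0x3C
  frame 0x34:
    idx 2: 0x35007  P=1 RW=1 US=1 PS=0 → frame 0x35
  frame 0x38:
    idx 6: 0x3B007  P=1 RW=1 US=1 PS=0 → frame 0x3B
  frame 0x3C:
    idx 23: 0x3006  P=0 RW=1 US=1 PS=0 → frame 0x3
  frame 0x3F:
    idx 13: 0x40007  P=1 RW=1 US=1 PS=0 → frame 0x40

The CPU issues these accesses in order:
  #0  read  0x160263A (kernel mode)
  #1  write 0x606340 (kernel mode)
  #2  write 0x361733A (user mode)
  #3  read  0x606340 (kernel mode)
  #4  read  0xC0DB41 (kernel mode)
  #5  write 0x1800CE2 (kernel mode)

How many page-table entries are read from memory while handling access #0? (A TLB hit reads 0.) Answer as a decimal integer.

Per-access translation:
#0 VA=0x160263A (r,kernel):
  lvl0: tbl 0x31, slot 11 ⇒ 0x34007 (P1/RW1/US1/PS0)
  lvl1: tbl 0x34, slot 2 ⇒ 0x35007 (P1/RW1/US1/PS0)
  ✓ 0x3563A  — 2 lookups
#1 VA=0x606340 (w,kernel):
  lvl0: tbl 0x31, slot 3 ⇒ 0x38007 (P1/RW1/US1/PS0)
  lvl1: tbl 0x38, slot 6 ⇒ 0x3B007 (P1/RW1/US1/PS0)
  ✓ 0x3B340  — 2 lookups
#2 VA=0x361733A (w,user):
  lvl0: tbl 0x31, slot 27 ⇒ 0x3C007 (P1/RW1/US1/PS0)
  lvl1: tbl 0x3C, slot 23 ⇒ 0x3006 (P0/RW1/US1/PS0)
  → PAGE_NOT_PRESENT  (2 entries read)
#3 VA=0x606340 (r,kernel):
  TLB hit vpn=0x606 → PA=0x3B340
#4 VA=0xC0DB41 (r,kernel):
  lvl0: tbl 0x31, slot 6 ⇒ 0x3F007 (P1/RW1/US1/PS0)
  lvl1: tbl 0x3F, slot 13 ⇒ 0x40007 (P1/RW1/US1/PS0)
  ✓ 0x40B41  — 2 lookups
#5 VA=0x1800CE2 (w,kernel):
  lvl0: tbl 0x31, slot 12 ⇒ 0x79004 (P0/RW0/US1/PS0)
  → PAGE_NOT_PRESENT  (1 entries read)

Entries read for #0: 2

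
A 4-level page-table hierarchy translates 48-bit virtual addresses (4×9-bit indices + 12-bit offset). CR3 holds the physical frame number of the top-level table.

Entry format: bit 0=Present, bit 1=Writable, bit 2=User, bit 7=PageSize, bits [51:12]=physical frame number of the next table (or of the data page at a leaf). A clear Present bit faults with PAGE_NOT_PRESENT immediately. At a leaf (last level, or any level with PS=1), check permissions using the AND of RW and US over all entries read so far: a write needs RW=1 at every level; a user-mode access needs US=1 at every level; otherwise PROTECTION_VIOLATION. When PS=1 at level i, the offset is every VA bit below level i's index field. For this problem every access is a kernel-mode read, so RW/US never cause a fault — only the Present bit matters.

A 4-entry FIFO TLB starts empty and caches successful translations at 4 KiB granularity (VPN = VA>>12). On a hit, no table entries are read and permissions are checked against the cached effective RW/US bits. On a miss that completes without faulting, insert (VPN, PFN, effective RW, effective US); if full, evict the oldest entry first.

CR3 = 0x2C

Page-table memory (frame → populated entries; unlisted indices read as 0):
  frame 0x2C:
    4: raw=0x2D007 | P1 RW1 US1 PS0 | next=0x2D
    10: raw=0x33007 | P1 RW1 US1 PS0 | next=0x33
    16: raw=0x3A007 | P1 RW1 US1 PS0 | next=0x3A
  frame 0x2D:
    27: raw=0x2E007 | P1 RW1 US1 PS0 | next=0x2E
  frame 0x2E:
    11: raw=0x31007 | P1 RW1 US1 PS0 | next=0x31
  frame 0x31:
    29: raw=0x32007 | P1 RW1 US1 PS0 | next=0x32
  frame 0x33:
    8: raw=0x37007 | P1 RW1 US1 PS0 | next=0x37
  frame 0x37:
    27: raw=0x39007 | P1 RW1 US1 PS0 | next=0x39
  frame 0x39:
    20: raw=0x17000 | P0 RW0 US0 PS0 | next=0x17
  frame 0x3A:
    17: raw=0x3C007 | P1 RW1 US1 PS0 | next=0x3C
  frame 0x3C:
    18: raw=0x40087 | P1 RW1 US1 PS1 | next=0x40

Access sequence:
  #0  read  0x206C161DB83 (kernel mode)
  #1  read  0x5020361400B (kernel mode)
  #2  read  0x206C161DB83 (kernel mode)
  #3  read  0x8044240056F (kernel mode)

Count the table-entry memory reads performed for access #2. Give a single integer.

Trace:
#0 VA=0x206C161DB83 (r,kernel):
  lvl0: tbl 0x2C, slot 4 ⇒ 0x2D007 (P1/RW1/US1/PS0)
  lvl1: tbl 0x2D, slot 27 ⇒ 0x2E007 (P1/RW1/US1/PS0)
  lvl2: tbl 0x2E, slot 11 ⇒ 0x31007 (P1/RW1/US1/PS0)
  lvl3: tbl 0x31, slot 29 ⇒ 0x32007 (P1/RW1/US1/PS0)
  ✓ 0x32B83  — 4 lookups
#1 VA=0x5020361400B (r,kernel):
  lvl0: tbl 0x2C, slot 10 ⇒ 0x33007 (P1/RW1/US1/PS0)
  lvl1: tbl 0x33, slot 8 ⇒ 0x37007 (P1/RW1/US1/PS0)
  lvl2: tbl 0x37, slot 27 ⇒ 0x39007 (P1/RW1/US1/PS0)
  lvl3: tbl 0x39, slot 20 ⇒ 0x17000 (P0/RW0/US0/PS0)
  ✗ PAGE_NOT_PRESENT  [4 reads]
#2 VA=0x206C161DB83 (r,kernel):
  TLB hit vpn=0x206C161D → PA=0x32B83
#3 VA=0x8044240056F (r,kernel):
  lvl0: tbl 0x2C, slot 16 ⇒ 0x3A007 (P1/RW1/US1/PS0)
  lvl1: tbl 0x3A, slot 17 ⇒ 0x3C007 (P1/RW1/US1/PS0)
  lvl2: tbl 0x3C, slot 18 ⇒ 0x40087 (P1/RW1/US1/PS1)
  ✓ 0x4056F (huge @L2)  — 3 lookups

Entries read for #2: 0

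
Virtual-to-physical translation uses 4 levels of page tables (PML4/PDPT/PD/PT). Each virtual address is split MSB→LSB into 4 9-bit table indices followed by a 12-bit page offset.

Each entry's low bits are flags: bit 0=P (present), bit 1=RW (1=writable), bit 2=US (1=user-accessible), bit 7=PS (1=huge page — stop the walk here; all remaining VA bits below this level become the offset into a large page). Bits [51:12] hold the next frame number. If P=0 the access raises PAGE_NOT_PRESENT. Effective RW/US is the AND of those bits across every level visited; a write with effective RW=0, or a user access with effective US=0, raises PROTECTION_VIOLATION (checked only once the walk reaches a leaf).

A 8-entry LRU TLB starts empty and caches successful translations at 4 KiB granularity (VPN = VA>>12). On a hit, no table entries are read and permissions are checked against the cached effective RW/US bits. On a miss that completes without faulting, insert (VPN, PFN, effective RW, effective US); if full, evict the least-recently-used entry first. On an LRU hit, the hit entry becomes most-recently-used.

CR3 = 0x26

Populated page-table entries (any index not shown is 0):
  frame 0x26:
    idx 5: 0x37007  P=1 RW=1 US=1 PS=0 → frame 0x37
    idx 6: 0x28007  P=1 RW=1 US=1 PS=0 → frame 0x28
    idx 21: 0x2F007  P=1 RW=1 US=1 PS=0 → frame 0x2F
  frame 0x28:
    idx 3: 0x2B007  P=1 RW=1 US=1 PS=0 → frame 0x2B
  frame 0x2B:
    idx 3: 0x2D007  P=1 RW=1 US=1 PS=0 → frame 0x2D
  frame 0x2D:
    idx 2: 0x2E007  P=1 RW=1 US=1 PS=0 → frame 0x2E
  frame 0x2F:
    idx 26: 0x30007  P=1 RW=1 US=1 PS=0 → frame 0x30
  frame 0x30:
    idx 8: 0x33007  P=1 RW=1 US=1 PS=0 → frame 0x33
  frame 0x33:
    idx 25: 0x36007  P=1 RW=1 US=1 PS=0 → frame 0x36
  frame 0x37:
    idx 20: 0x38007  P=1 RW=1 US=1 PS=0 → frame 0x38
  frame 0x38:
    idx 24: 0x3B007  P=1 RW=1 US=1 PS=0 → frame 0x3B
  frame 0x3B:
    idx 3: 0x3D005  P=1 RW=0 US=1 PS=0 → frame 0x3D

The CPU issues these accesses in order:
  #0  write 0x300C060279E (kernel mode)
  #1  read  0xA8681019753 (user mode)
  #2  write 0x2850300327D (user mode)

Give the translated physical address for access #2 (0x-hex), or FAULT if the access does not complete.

Walk each access:
#0 VA=0x300C060279E (w,kernel):
  lvl0: tbl 0x26, slot 6 ⇒ 0x28007 (P1/RW1/US1/PS0)
  lvl1: tbl 0x28, slot 3 ⇒ 0x2B007 (P1/RW1/US1/PS0)
  lvl2: tbl 0x2B, slot 3 ⇒ 0x2D007 (P1/RW1/US1/PS0)
  lvl3: tbl 0x2D, slot 2 ⇒ 0x2E007 (P1/RW1/US1/PS0)
  ✓ 0x2E79E  — 4 lookups
#1 VA=0xA8681019753 (r,user):
  lvl0: tbl 0x26, slot 21 ⇒ 0x2F007 (P1/RW1/US1/PS0)
  lvl1: tbl 0x2F, slot 26 ⇒ 0x30007 (P1/RW1/US1/PS0)
  lvl2: tbl 0x30, slot 8 ⇒ 0x33007 (P1/RW1/US1/PS0)
  lvl3: tbl 0x33, slot 25 ⇒ 0x36007 (P1/RW1/US1/PS0)
  ✓ 0x36753  — 4 lookups
#2 VA=0x2850300327D (w,user):
  lvl0: tbl 0x26, slot 5 ⇒ 0x37007 (P1/RW1/US1/PS0)
  lvl1: tbl 0x37, slot 20 ⇒ 0x38007 (P1/RW1/US1/PS0)
  lvl2: tbl 0x38, slot 24 ⇒ 0x3B007 (P1/RW1/US1/PS0)
  lvl3: tbl 0x3B, slot 3 ⇒ 0x3D005 (P1/RW0/US1/PS0)
  ✗ PROTECTION_VIOLATION  [4 reads]

Access #2 PA: FAULT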